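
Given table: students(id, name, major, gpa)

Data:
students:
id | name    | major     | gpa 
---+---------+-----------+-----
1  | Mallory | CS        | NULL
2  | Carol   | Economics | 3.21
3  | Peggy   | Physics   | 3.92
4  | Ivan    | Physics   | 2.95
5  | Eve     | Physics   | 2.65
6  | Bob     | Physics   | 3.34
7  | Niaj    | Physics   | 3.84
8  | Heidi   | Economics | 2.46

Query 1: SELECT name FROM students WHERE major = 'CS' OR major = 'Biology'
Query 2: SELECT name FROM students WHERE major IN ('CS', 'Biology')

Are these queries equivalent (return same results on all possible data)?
Yes, equivalent

Both queries return: [('Mallory',)]

Reason: OR vs IN are equivalent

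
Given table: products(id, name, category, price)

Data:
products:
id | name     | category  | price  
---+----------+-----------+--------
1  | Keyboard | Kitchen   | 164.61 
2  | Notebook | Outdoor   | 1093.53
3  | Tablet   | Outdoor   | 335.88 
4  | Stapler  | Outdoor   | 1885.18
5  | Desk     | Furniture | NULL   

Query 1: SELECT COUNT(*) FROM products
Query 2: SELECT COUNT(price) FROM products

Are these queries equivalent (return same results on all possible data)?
No, not equivalent

Query 1 returns: [(5,)]
Query 2 returns: [(4,)]

Reason: COUNT(*) includes NULLs, COUNT(column) excludes them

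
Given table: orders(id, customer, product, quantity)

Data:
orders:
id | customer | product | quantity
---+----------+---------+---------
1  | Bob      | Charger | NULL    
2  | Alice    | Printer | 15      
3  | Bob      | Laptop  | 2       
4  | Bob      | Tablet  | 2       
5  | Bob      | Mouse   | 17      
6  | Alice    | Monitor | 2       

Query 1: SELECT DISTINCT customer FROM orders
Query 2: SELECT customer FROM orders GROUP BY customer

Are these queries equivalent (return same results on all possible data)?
Yes, equivalent

Both queries return: [('Alice',), ('Bob',)]

Reason: Both get unique customers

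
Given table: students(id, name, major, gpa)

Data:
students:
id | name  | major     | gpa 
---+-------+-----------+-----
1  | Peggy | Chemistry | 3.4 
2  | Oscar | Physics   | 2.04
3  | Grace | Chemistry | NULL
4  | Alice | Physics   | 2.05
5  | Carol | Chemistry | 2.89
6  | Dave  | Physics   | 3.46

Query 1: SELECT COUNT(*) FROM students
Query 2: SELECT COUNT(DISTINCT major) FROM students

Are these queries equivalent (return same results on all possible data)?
No, not equivalent

Query 1 returns: [(6,)]
Query 2 returns: [(2,)]

Reason: COUNT(*) counts rows, COUNT(DISTINCT major) counts unique majors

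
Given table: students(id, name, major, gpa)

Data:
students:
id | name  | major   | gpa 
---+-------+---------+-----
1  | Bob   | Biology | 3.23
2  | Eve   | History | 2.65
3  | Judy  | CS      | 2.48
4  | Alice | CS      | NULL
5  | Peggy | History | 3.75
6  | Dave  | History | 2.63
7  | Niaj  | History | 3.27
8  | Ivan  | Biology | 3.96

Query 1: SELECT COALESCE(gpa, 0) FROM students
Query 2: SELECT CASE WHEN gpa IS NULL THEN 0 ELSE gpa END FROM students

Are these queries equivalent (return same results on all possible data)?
Yes, equivalent

Both queries return: [(0,), (2.48,), (2.63,), (2.65,), (3.23,), (3.27,), (3.75,), (3.96,)]

Reason: COALESCE vs CASE for NULL handling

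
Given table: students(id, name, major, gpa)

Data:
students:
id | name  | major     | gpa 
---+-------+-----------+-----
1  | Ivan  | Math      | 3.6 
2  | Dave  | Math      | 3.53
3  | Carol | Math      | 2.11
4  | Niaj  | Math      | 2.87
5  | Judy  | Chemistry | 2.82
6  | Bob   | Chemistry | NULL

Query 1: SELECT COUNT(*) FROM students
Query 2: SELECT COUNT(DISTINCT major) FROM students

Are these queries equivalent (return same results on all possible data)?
No, not equivalent

Query 1 returns: [(6,)]
Query 2 returns: [(2,)]

Reason: COUNT(*) counts rows, COUNT(DISTINCT major) counts unique majors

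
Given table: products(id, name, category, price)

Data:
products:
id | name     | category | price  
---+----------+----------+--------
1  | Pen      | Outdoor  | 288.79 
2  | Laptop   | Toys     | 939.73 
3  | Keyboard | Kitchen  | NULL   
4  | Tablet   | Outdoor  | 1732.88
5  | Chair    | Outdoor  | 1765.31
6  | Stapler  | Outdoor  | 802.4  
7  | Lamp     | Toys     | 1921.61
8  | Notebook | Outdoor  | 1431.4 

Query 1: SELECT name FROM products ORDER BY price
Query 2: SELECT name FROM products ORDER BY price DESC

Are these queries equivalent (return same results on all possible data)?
No, not equivalent

Query 1 returns: [('Keyboard',), ('Pen',), ('Stapler',), ('Laptop',), ('Notebook',), ('Tablet',), ('Chair',), ('Lamp',)]
Query 2 returns: [('Lamp',), ('Chair',), ('Tablet',), ('Notebook',), ('Laptop',), ('Stapler',), ('Pen',), ('Keyboard',)]

Reason: ASC vs DESC gives opposite ordering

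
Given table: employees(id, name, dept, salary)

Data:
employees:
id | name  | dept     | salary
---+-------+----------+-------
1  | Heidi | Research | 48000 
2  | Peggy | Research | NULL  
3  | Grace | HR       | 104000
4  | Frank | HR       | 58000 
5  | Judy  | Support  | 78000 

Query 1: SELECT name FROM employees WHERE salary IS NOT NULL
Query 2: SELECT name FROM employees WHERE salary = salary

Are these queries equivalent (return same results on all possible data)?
Yes, equivalent

Both queries return: [('Frank',), ('Grace',), ('Heidi',), ('Judy',)]

Reason: IS NOT NULL vs self-equality (both exclude NULLs)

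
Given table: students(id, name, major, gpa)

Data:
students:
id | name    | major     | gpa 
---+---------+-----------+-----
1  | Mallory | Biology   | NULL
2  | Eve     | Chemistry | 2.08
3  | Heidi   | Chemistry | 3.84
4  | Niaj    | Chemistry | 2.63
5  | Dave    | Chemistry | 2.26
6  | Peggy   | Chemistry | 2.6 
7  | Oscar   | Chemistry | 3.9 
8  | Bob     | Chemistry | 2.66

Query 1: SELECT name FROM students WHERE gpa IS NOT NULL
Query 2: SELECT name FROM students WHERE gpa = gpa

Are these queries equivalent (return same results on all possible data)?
Yes, equivalent

Both queries return: [('Bob',), ('Dave',), ('Eve',), ('Heidi',), ('Niaj',), ('Oscar',), ('Peggy',)]

Reason: IS NOT NULL vs self-equality (both exclude NULLs)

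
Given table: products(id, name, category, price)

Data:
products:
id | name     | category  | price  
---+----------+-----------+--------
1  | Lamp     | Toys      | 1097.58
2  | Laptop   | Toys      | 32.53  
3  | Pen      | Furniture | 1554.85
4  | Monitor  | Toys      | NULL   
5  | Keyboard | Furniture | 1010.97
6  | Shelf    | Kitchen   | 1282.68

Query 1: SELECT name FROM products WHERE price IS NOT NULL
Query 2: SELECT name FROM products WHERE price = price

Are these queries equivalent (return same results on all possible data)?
Yes, equivalent

Both queries return: [('Keyboard',), ('Lamp',), ('Laptop',), ('Pen',), ('Shelf',)]

Reason: IS NOT NULL vs self-equality (both exclude NULLs)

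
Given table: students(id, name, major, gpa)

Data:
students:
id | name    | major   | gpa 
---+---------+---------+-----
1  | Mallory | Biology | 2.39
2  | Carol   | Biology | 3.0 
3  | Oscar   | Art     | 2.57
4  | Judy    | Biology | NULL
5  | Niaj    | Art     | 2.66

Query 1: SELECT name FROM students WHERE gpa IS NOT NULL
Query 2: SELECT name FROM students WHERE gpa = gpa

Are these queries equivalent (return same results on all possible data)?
Yes, equivalent

Both queries return: [('Carol',), ('Mallory',), ('Niaj',), ('Oscar',)]

Reason: IS NOT NULL vs self-equality (both exclude NULLs)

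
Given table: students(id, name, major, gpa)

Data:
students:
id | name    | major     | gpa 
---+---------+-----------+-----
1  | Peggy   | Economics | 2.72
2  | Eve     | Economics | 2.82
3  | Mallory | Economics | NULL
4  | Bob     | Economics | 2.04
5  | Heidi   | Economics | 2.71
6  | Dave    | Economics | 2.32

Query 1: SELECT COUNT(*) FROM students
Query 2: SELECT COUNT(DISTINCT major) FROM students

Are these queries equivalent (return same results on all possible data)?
No, not equivalent

Query 1 returns: [(6,)]
Query 2 returns: [(1,)]

Reason: COUNT(*) counts rows, COUNT(DISTINCT major) counts unique majors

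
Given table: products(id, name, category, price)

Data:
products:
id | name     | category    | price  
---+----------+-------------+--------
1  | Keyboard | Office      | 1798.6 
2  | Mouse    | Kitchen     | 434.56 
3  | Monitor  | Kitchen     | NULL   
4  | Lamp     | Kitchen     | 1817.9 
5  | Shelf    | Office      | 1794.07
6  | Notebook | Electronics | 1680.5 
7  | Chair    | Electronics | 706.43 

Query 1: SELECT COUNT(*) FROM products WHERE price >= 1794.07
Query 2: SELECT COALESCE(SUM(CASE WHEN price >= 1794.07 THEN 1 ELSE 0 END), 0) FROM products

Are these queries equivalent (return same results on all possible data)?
Yes, equivalent

Both queries return: [(3,)]

Reason: COUNT with WHERE vs conditional SUM (COALESCE handles empty-table NULL)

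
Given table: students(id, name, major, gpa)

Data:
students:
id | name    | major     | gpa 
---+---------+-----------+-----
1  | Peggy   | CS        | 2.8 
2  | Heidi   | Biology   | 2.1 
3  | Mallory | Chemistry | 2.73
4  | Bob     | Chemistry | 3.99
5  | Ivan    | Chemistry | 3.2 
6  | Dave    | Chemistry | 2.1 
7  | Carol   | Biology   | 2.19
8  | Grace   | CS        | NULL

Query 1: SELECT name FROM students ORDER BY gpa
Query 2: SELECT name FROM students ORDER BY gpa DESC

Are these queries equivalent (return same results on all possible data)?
No, not equivalent

Query 1 returns: [('Grace',), ('Heidi',), ('Dave',), ('Carol',), ('Mallory',), ('Peggy',), ('Ivan',), ('Bob',)]
Query 2 returns: [('Bob',), ('Ivan',), ('Peggy',), ('Mallory',), ('Carol',), ('Heidi',), ('Dave',), ('Grace',)]

Reason: ASC vs DESC gives opposite ordering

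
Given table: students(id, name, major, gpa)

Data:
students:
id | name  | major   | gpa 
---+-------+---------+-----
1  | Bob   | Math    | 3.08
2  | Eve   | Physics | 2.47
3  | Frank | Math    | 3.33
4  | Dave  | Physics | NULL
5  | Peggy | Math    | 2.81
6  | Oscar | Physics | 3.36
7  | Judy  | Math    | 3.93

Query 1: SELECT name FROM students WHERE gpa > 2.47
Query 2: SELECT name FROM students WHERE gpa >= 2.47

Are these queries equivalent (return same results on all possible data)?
No, not equivalent

Query 1 returns: [('Bob',), ('Frank',), ('Peggy',), ('Oscar',), ('Judy',)]
Query 2 returns: [('Bob',), ('Eve',), ('Frank',), ('Peggy',), ('Oscar',), ('Judy',)]

Reason: > vs >= gives different results when gpa = 2.47 exists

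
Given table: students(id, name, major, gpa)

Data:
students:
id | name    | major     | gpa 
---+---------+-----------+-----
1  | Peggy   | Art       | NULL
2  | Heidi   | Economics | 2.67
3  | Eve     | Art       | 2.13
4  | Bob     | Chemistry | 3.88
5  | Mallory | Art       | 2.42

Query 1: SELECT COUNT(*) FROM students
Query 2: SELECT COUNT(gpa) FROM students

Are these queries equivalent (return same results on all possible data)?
No, not equivalent

Query 1 returns: [(5,)]
Query 2 returns: [(4,)]

Reason: COUNT(*) includes NULLs, COUNT(column) excludes them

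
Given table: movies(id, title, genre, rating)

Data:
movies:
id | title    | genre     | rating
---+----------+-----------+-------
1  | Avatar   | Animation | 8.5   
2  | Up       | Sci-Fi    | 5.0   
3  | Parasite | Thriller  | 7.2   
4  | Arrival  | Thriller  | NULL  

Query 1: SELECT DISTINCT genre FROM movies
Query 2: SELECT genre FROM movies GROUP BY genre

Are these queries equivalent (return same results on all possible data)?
Yes, equivalent

Both queries return: [('Animation',), ('Sci-Fi',), ('Thriller',)]

Reason: Both get unique genres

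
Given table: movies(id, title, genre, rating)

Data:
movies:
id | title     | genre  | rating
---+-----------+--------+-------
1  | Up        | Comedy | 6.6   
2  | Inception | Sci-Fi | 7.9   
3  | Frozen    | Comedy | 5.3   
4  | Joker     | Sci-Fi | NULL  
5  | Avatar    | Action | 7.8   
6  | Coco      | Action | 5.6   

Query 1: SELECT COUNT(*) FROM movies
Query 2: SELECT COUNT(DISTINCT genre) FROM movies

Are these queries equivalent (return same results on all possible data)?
No, not equivalent

Query 1 returns: [(6,)]
Query 2 returns: [(3,)]

Reason: COUNT(*) counts rows, COUNT(DISTINCT genre) counts unique genres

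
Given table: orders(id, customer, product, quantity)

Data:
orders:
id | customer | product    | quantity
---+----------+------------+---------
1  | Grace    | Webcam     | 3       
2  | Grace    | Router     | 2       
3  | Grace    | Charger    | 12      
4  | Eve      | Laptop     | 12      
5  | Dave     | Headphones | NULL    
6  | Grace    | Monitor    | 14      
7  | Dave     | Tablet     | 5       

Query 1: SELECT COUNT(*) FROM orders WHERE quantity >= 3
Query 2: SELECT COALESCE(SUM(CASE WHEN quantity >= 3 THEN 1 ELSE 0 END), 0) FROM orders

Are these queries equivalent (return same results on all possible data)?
Yes, equivalent

Both queries return: [(5,)]

Reason: COUNT with WHERE vs conditional SUM (COALESCE handles empty-table NULL)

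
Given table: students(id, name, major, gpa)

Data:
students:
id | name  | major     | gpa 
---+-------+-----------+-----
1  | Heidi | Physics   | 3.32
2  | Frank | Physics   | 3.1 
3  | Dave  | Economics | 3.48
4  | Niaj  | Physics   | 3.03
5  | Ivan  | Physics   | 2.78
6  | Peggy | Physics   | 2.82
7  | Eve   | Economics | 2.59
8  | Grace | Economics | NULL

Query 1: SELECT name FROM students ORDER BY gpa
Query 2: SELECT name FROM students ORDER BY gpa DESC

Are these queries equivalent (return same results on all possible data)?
No, not equivalent

Query 1 returns: [('Grace',), ('Eve',), ('Ivan',), ('Peggy',), ('Niaj',), ('Frank',), ('Heidi',), ('Dave',)]
Query 2 returns: [('Dave',), ('Heidi',), ('Frank',), ('Niaj',), ('Peggy',), ('Ivan',), ('Eve',), ('Grace',)]

Reason: ASC vs DESC gives opposite ordering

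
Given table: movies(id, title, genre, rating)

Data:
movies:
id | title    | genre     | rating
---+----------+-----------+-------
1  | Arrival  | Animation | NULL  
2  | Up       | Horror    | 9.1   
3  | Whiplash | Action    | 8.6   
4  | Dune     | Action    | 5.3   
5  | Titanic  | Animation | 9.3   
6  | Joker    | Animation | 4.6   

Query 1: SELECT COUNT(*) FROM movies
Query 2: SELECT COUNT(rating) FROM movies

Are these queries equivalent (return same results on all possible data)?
No, not equivalent

Query 1 returns: [(6,)]
Query 2 returns: [(5,)]

Reason: COUNT(*) includes NULLs, COUNT(column) excludes them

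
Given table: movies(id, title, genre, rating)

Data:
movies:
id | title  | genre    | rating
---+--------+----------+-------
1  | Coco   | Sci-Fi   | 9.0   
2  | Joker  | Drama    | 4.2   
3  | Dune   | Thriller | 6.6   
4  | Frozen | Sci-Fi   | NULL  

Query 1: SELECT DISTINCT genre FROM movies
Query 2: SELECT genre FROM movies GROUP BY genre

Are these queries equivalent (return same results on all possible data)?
Yes, equivalent

Both queries return: [('Drama',), ('Sci-Fi',), ('Thriller',)]

Reason: Both get unique genres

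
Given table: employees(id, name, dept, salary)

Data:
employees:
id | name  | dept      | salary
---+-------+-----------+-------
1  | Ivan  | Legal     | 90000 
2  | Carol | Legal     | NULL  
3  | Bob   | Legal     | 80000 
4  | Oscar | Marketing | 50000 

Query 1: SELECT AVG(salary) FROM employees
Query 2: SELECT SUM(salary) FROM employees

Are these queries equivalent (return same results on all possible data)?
No, not equivalent

Query 1 returns: [(73333.33333333333,)]
Query 2 returns: [(220000,)]

Reason: AVG vs SUM give different aggregate values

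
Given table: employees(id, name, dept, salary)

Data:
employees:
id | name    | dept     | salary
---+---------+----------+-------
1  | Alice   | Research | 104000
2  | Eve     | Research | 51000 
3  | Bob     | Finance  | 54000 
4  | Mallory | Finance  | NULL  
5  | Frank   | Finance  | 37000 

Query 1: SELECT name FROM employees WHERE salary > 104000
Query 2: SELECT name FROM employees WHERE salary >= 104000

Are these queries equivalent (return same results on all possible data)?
No, not equivalent

Query 1 returns: []
Query 2 returns: [('Alice',)]

Reason: > vs >= gives different results when salary = 104000 exists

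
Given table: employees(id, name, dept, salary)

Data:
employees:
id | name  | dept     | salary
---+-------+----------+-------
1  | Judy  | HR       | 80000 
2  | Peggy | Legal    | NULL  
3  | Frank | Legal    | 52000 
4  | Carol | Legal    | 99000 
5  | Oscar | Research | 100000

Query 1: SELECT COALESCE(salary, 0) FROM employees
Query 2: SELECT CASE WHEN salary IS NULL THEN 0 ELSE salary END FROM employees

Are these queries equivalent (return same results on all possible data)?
Yes, equivalent

Both queries return: [(0,), (52000,), (80000,), (99000,), (100000,)]

Reason: COALESCE vs CASE for NULL handling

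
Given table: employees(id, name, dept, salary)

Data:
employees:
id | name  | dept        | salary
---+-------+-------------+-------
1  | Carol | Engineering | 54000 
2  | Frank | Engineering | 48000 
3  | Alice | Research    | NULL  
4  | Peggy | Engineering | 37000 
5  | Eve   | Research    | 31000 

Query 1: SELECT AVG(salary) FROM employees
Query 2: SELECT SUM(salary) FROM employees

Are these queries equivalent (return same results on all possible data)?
No, not equivalent

Query 1 returns: [(42500.0,)]
Query 2 returns: [(170000,)]

Reason: AVG vs SUM give different aggregate values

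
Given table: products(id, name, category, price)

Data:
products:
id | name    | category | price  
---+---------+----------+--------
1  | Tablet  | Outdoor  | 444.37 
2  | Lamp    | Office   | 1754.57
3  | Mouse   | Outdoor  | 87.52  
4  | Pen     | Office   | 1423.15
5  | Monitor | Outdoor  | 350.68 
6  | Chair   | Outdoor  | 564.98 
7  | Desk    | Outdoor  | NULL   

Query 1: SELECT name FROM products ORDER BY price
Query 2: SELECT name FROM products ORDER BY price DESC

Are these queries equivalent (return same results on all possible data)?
No, not equivalent

Query 1 returns: [('Desk',), ('Mouse',), ('Monitor',), ('Tablet',), ('Chair',), ('Pen',), ('Lamp',)]
Query 2 returns: [('Lamp',), ('Pen',), ('Chair',), ('Tablet',), ('Monitor',), ('Mouse',), ('Desk',)]

Reason: ASC vs DESC gives opposite ordering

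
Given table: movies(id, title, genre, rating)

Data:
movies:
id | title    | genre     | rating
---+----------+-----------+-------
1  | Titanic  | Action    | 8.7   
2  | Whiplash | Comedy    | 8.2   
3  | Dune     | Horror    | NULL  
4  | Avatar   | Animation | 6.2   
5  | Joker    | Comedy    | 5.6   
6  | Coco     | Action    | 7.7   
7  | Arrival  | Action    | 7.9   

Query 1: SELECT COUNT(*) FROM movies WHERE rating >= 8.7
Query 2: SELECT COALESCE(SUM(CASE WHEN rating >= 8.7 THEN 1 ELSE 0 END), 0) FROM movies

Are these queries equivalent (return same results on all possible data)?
Yes, equivalent

Both queries return: [(1,)]

Reason: COUNT with WHERE vs conditional SUM (COALESCE handles empty-table NULL)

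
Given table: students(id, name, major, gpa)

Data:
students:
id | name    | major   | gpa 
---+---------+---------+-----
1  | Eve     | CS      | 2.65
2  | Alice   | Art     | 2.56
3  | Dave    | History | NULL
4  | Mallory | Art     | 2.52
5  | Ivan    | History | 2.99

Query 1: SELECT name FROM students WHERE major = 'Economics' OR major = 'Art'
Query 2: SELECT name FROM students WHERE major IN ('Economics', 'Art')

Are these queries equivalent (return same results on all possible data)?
Yes, equivalent

Both queries return: [('Alice',), ('Mallory',)]

Reason: OR vs IN are equivalent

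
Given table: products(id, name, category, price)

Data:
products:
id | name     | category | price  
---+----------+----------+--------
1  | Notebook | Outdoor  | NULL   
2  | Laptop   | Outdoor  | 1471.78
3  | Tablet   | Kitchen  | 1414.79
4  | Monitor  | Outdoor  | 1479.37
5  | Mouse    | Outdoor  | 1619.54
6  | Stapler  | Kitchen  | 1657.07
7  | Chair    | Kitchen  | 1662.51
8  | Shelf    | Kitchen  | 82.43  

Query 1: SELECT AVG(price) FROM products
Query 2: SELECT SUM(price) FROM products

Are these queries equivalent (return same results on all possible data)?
No, not equivalent

Query 1 returns: [(1341.07,)]
Query 2 returns: [(9387.49,)]

Reason: AVG vs SUM give different aggregate values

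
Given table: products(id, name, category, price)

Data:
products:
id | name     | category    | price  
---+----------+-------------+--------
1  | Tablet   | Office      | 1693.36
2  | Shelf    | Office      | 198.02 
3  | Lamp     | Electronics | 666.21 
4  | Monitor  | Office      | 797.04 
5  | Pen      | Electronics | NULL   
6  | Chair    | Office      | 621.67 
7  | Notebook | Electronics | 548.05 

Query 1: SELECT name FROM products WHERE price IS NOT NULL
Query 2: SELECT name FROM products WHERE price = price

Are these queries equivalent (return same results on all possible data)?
Yes, equivalent

Both queries return: [('Chair',), ('Lamp',), ('Monitor',), ('Notebook',), ('Shelf',), ('Tablet',)]

Reason: IS NOT NULL vs self-equality (both exclude NULLs)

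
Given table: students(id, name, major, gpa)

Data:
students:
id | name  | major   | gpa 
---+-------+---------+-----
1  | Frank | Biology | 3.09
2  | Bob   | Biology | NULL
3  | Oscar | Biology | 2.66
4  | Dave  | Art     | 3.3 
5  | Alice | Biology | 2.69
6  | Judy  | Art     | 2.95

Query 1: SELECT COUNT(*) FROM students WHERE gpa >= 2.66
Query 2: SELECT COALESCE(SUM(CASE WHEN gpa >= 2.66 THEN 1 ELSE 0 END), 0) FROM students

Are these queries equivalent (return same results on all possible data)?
Yes, equivalent

Both queries return: [(5,)]

Reason: COUNT with WHERE vs conditional SUM (COALESCE handles empty-table NULL)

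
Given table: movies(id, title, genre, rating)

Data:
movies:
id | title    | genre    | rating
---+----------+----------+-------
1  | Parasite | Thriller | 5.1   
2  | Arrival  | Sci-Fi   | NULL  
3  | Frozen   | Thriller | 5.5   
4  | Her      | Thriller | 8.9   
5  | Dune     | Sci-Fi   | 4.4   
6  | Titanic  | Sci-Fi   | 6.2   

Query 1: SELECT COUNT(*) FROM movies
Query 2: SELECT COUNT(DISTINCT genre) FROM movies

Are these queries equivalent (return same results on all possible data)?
No, not equivalent

Query 1 returns: [(6,)]
Query 2 returns: [(2,)]

Reason: COUNT(*) counts rows, COUNT(DISTINCT genre) counts unique genres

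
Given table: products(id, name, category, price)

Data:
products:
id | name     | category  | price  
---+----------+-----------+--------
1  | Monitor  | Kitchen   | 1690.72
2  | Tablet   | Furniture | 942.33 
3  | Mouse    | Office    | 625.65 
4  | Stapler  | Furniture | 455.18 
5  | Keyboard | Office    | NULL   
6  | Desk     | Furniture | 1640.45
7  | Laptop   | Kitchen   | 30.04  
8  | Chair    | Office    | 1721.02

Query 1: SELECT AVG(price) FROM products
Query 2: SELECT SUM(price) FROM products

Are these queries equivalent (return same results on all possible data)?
No, not equivalent

Query 1 returns: [(1015.0557142857143,)]
Query 2 returns: [(7105.39,)]

Reason: AVG vs SUM give different aggregate values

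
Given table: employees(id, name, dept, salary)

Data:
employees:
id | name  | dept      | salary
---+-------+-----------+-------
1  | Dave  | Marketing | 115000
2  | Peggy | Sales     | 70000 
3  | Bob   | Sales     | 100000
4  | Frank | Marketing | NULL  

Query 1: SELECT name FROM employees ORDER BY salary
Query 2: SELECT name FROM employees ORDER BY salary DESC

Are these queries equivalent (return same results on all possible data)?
No, not equivalent

Query 1 returns: [('Frank',), ('Peggy',), ('Bob',), ('Dave',)]
Query 2 returns: [('Dave',), ('Bob',), ('Peggy',), ('Frank',)]

Reason: ASC vs DESC gives opposite ordering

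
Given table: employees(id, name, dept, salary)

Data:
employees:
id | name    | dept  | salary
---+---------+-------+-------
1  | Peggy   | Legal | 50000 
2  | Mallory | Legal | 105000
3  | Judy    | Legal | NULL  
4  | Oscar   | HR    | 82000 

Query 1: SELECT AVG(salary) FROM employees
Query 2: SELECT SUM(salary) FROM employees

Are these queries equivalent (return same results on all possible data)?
No, not equivalent

Query 1 returns: [(79000.0,)]
Query 2 returns: [(237000,)]

Reason: AVG vs SUM give different aggregate values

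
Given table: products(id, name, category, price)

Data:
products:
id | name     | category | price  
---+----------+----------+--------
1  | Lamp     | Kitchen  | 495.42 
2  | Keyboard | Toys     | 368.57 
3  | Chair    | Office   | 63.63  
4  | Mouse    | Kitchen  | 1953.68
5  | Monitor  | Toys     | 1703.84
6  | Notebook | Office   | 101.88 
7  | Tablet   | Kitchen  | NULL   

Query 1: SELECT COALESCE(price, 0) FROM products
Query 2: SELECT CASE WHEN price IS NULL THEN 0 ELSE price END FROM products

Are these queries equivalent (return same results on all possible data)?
Yes, equivalent

Both queries return: [(0,), (63.63,), (101.88,), (368.57,), (495.42,), (1703.84,), (1953.68,)]

Reason: COALESCE vs CASE for NULL handling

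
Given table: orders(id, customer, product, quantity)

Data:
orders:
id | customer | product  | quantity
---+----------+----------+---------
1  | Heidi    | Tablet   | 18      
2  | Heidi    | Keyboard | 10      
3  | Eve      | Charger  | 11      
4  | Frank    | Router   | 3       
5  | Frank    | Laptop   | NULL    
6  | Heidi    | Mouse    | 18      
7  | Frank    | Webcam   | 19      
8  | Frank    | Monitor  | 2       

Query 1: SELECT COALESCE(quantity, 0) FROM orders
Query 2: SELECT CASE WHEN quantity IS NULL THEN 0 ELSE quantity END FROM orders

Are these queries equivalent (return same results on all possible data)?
Yes, equivalent

Both queries return: [(0,), (2,), (3,), (10,), (11,), (18,), (18,), (19,)]

Reason: COALESCE vs CASE for NULL handling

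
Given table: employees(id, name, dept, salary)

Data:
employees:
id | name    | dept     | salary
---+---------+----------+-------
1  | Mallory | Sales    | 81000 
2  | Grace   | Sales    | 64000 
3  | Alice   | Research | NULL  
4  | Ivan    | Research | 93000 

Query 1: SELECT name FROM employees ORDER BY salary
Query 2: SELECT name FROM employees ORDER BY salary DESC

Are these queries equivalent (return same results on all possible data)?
No, not equivalent

Query 1 returns: [('Alice',), ('Grace',), ('Mallory',), ('Ivan',)]
Query 2 returns: [('Ivan',), ('Mallory',), ('Grace',), ('Alice',)]

Reason: ASC vs DESC gives opposite ordering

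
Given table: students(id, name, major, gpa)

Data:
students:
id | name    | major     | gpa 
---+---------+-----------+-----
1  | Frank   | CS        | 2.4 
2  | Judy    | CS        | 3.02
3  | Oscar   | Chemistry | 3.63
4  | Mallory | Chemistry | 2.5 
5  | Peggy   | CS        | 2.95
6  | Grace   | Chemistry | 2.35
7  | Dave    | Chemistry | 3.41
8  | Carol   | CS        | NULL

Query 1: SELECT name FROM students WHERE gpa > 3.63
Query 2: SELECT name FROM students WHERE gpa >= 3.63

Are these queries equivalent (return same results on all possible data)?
No, not equivalent

Query 1 returns: []
Query 2 returns: [('Oscar',)]

Reason: > vs >= gives different results when gpa = 3.63 exists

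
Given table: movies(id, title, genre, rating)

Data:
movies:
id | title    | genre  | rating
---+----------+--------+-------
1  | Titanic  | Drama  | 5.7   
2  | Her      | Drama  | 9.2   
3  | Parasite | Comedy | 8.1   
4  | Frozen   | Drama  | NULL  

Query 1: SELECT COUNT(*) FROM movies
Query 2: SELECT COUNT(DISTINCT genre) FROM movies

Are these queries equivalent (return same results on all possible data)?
No, not equivalent

Query 1 returns: [(4,)]
Query 2 returns: [(2,)]

Reason: COUNT(*) counts rows, COUNT(DISTINCT genre) counts unique genres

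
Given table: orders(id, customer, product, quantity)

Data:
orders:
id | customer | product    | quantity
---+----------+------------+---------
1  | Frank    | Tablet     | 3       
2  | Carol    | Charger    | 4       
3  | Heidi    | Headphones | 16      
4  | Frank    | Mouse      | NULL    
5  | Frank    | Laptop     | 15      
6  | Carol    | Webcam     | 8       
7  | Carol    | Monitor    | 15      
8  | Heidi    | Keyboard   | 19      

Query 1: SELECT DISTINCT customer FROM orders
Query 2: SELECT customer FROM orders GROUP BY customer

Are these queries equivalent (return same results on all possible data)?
Yes, equivalent

Both queries return: [('Carol',), ('Frank',), ('Heidi',)]

Reason: Both get unique customers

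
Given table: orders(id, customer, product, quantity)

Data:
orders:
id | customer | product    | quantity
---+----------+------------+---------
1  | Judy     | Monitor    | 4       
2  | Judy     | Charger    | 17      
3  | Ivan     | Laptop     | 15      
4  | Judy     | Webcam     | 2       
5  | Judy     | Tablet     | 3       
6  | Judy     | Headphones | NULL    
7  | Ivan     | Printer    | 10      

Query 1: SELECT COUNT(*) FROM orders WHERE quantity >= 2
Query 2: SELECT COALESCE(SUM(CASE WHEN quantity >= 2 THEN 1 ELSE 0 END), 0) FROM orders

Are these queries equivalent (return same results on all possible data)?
Yes, equivalent

Both queries return: [(6,)]

Reason: COUNT with WHERE vs conditional SUM (COALESCE handles empty-table NULL)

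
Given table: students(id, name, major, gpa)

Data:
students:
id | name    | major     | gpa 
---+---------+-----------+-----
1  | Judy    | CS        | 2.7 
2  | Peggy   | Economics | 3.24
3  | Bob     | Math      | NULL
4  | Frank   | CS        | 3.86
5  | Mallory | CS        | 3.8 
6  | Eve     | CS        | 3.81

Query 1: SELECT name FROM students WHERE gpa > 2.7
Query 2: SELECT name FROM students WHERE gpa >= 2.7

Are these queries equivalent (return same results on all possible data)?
No, not equivalent

Query 1 returns: [('Peggy',), ('Frank',), ('Mallory',), ('Eve',)]
Query 2 returns: [('Judy',), ('Peggy',), ('Frank',), ('Mallory',), ('Eve',)]

Reason: > vs >= gives different results when gpa = 2.7 exists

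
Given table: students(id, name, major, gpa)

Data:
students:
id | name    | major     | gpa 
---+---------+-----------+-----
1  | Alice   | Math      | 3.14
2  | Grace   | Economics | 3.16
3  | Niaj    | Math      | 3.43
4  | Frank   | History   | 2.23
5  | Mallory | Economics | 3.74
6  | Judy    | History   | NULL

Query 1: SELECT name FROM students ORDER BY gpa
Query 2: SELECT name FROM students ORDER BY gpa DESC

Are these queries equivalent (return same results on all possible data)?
No, not equivalent

Query 1 returns: [('Judy',), ('Frank',), ('Alice',), ('Grace',), ('Niaj',), ('Mallory',)]
Query 2 returns: [('Mallory',), ('Niaj',), ('Grace',), ('Alice',), ('Frank',), ('Judy',)]

Reason: ASC vs DESC gives opposite ordering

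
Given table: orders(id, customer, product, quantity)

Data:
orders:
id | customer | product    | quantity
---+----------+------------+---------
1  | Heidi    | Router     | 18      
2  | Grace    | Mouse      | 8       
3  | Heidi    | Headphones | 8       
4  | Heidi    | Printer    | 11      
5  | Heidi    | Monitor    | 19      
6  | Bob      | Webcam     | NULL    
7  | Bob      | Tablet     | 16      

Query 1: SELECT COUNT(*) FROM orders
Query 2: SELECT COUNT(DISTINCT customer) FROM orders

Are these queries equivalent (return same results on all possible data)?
No, not equivalent

Query 1 returns: [(7,)]
Query 2 returns: [(3,)]

Reason: COUNT(*) counts rows, COUNT(DISTINCT customer) counts unique customers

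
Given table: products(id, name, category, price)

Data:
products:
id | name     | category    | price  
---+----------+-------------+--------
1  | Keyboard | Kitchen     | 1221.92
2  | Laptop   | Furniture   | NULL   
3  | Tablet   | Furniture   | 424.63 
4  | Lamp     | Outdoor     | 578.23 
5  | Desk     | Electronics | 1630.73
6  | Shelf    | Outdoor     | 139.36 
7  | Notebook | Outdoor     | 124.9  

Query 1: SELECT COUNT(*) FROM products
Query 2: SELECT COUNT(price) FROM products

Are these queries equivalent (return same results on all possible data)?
No, not equivalent

Query 1 returns: [(7,)]
Query 2 returns: [(6,)]

Reason: COUNT(*) includes NULLs, COUNT(column) excludes them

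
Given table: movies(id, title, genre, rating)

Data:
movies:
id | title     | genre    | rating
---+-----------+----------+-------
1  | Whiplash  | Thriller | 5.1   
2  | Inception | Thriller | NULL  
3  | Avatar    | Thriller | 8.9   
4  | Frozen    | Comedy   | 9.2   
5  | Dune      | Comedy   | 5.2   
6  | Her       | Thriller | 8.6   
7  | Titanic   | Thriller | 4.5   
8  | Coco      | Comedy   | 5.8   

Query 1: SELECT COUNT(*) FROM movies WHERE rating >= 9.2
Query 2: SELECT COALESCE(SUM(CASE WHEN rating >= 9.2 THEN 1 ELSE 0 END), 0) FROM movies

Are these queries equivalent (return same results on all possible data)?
Yes, equivalent

Both queries return: [(1,)]

Reason: COUNT with WHERE vs conditional SUM (COALESCE handles empty-table NULL)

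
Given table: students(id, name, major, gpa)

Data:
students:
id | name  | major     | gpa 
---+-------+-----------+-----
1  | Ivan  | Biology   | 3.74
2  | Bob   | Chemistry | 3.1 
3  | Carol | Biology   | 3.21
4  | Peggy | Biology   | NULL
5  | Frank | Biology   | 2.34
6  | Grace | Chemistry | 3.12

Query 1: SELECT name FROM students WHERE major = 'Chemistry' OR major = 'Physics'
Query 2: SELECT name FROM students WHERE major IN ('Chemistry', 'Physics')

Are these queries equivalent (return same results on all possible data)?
Yes, equivalent

Both queries return: [('Bob',), ('Grace',)]

Reason: OR vs IN are equivalent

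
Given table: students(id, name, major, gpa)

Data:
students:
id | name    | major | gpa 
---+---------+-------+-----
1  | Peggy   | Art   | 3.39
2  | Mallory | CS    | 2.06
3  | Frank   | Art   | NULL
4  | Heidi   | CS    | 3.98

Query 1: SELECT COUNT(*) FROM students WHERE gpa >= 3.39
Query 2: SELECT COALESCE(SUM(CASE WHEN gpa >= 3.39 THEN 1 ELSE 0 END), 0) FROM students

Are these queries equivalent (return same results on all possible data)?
Yes, equivalent

Both queries return: [(2,)]

Reason: COUNT with WHERE vs conditional SUM (COALESCE handles empty-table NULL)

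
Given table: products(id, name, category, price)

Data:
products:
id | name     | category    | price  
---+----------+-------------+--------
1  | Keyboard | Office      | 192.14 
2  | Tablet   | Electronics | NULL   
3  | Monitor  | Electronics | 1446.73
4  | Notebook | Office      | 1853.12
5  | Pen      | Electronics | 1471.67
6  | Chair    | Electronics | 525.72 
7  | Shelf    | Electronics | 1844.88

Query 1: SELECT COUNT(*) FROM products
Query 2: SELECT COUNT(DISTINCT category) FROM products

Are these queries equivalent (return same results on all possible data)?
No, not equivalent

Query 1 returns: [(7,)]
Query 2 returns: [(2,)]

Reason: COUNT(*) counts rows, COUNT(DISTINCT category) counts unique categorys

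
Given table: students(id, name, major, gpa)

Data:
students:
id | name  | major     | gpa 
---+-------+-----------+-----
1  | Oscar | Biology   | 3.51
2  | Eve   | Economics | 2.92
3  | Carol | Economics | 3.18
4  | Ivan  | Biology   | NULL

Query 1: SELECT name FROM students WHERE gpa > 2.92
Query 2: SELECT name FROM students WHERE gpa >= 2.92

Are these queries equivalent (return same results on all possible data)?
No, not equivalent

Query 1 returns: [('Oscar',), ('Carol',)]
Query 2 returns: [('Oscar',), ('Eve',), ('Carol',)]

Reason: > vs >= gives different results when gpa = 2.92 exists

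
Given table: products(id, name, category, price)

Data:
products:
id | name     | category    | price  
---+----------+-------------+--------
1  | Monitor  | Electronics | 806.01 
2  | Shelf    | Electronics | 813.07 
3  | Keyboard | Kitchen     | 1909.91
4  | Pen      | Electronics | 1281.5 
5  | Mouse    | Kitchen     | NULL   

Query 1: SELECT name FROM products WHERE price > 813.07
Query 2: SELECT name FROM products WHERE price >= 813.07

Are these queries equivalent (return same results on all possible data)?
No, not equivalent

Query 1 returns: [('Keyboard',), ('Pen',)]
Query 2 returns: [('Shelf',), ('Keyboard',), ('Pen',)]

Reason: > vs >= gives different results when price = 813.07 exists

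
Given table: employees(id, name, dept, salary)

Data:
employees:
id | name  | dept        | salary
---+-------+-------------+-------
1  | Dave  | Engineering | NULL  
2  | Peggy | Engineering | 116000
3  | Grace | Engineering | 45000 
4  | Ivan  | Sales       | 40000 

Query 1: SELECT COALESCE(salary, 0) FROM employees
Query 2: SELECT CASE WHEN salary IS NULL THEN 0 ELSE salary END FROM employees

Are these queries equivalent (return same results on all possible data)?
Yes, equivalent

Both queries return: [(0,), (40000,), (45000,), (116000,)]

Reason: COALESCE vs CASE for NULL handling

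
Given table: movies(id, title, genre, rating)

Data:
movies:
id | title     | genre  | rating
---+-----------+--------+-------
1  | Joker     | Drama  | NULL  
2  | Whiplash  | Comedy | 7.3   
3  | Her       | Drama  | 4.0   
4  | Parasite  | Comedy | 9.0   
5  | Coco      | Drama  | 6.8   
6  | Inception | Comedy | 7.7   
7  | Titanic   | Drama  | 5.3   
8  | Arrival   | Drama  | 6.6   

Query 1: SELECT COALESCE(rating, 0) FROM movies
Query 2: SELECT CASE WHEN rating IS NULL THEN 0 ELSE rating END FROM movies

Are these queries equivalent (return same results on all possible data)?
Yes, equivalent

Both queries return: [(0,), (4.0,), (5.3,), (6.6,), (6.8,), (7.3,), (7.7,), (9.0,)]

Reason: COALESCE vs CASE for NULL handling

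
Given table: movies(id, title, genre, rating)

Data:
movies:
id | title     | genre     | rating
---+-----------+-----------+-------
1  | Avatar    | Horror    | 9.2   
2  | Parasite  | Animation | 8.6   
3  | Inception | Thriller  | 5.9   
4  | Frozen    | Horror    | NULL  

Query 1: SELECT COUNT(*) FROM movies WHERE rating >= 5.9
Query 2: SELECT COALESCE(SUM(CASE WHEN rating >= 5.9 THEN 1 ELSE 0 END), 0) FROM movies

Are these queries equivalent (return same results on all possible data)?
Yes, equivalent

Both queries return: [(3,)]

Reason: COUNT with WHERE vs conditional SUM (COALESCE handles empty-table NULL)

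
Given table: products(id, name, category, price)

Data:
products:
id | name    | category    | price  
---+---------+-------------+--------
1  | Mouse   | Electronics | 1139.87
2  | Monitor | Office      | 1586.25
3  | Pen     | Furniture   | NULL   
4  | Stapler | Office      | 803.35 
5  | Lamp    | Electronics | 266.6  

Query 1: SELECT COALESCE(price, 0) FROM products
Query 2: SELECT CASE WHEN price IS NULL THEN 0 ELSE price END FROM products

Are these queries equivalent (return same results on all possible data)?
Yes, equivalent

Both queries return: [(0,), (266.6,), (803.35,), (1139.87,), (1586.25,)]

Reason: COALESCE vs CASE for NULL handling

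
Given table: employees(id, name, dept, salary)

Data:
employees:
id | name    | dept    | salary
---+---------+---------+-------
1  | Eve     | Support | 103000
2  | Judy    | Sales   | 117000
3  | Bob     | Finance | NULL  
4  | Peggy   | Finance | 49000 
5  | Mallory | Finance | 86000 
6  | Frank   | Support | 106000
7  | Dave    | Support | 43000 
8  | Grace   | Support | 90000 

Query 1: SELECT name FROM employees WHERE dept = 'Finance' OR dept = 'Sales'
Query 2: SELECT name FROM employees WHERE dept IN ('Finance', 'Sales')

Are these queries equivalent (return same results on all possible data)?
Yes, equivalent

Both queries return: [('Bob',), ('Judy',), ('Mallory',), ('Peggy',)]

Reason: OR vs IN are equivalent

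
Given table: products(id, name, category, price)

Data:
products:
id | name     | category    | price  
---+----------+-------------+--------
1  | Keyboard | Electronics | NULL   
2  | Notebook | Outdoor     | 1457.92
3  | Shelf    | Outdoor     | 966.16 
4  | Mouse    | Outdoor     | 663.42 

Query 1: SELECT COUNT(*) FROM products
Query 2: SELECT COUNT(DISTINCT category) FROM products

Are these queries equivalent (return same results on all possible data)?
No, not equivalent

Query 1 returns: [(4,)]
Query 2 returns: [(2,)]

Reason: COUNT(*) counts rows, COUNT(DISTINCT category) counts unique categorys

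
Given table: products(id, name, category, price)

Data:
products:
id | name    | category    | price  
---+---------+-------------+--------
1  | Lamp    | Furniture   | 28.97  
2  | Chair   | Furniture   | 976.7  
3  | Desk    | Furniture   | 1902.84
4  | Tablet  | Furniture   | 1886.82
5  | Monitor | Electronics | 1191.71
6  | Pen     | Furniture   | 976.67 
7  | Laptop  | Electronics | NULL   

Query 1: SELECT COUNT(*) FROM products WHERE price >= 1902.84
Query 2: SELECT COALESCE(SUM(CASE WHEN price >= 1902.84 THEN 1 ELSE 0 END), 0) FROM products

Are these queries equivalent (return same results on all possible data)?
Yes, equivalent

Both queries return: [(1,)]

Reason: COUNT with WHERE vs conditional SUM (COALESCE handles empty-table NULL)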